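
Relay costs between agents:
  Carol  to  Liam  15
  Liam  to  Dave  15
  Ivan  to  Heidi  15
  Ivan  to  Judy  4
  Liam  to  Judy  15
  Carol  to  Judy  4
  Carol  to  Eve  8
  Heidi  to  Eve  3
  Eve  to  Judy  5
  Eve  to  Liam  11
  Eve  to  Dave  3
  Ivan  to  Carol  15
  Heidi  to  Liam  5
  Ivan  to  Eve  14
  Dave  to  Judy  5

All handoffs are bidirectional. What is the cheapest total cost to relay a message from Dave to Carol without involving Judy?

11

Checking several routes:
Dave -> Eve -> Carol: 3 + 8 = 11
Dave -> Eve -> Liam -> Carol: 3 + 11 + 15 = 29
Dave -> Eve -> Heidi -> Liam -> Carol: 3 + 3 + 5 + 15 = 26
Dave -> Liam -> Carol: 15 + 15 = 30
Shortest: 11.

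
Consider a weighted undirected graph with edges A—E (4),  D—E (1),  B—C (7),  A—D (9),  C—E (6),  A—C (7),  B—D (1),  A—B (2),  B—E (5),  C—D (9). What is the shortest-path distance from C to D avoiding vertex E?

8

Checking several routes:
C-B-D: 7 + 1 = 8
C-A-B-D: 7 + 2 + 1 = 10
C-D: 9
Best route has total 8.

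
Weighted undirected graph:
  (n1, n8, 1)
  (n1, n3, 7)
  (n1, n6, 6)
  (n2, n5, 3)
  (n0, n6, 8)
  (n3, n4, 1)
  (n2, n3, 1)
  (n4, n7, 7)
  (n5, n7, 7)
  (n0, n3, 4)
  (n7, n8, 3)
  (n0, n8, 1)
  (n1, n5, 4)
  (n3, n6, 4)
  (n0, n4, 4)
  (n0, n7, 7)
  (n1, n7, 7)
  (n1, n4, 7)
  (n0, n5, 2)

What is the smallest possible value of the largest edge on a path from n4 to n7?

3

Checking several routes:
n4 -> n3 -> n2 -> n5 -> n1 -> n8 -> n7: max(1, 1, 3, 4, 1, 3) = 4
n4 -> n3 -> n0 -> n8 -> n7: max(1, 4, 1, 3) = 4
n4 -> n3 -> n2 -> n5 -> n0 -> n8 -> n7: max(1, 1, 3, 2, 1, 3) = 3
n4 -> n3 -> n0 -> n5 -> n1 -> n8 -> n7: max(1, 4, 2, 4, 1, 3) = 4
The minimum achievable maximum is 3.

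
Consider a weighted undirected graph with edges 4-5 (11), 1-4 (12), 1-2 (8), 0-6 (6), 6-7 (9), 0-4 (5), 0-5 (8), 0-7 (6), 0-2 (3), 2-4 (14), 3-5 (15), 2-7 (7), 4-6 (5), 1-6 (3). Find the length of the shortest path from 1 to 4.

Some routes from 1 to 4:
1 -> 2 -> 4: 8 + 14 = 22
1 -> 2 -> 0 -> 4: 8 + 3 + 5 = 16
1 -> 4: 12
1 -> 6 -> 0 -> 4: 3 + 6 + 5 = 14
1 -> 6 -> 4: 3 + 5 = 8
The minimum is 8.

8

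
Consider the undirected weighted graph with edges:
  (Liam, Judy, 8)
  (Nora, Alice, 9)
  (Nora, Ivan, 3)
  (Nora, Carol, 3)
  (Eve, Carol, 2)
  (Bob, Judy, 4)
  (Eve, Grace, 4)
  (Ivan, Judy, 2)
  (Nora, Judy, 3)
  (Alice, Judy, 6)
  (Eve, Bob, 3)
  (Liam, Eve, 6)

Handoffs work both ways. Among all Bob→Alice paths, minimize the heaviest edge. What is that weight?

6

Some routes from Bob to Alice:
Bob -> Eve -> Carol -> Nora -> Judy -> Alice: max(3, 2, 3, 3, 6) = 6
Bob -> Eve -> Liam -> Judy -> Alice: max(3, 6, 8, 6) = 8
Bob -> Eve -> Carol -> Nora -> Ivan -> Judy -> Alice: max(3, 2, 3, 3, 2, 6) = 6
Bob -> Judy -> Alice: max(4, 6) = 6
The minimum achievable maximum is 6.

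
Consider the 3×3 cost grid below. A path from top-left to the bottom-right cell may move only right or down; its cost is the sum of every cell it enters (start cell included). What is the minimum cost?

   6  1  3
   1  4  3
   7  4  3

16

Take r0c0→r0c1→r0c2→r1c2→r2c2 for a total of 6 + 1 + 3 + 3 + 3 = 16.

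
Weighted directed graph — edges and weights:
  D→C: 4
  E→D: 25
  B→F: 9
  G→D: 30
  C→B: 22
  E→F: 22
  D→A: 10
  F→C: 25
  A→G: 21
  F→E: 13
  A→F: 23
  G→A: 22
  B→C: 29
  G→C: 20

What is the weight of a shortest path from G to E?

58

Paths from G to E:
G→C→B→F→E: 20 + 22 + 9 + 13 = 64
G→D→C→B→F→E: 30 + 4 + 22 + 9 + 13 = 78
G→A→F→E: 22 + 23 + 13 = 58
G→D→A→F→E: 30 + 10 + 23 + 13 = 76
The minimum is 58.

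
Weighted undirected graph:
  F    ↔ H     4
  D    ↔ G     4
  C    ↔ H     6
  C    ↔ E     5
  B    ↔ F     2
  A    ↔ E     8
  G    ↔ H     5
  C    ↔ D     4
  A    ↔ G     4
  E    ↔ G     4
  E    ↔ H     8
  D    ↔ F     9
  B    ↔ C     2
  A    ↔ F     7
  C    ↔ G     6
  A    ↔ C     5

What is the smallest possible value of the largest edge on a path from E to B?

Some routes from E to B:
E -> G -> D -> C -> B: max(4, 4, 4, 2) = 4
E -> C -> D -> G -> H -> F -> B: max(5, 4, 4, 5, 4, 2) = 5
E -> C -> A -> G -> H -> F -> B: max(5, 5, 4, 5, 4, 2) = 5
Best route has worst link 4.

4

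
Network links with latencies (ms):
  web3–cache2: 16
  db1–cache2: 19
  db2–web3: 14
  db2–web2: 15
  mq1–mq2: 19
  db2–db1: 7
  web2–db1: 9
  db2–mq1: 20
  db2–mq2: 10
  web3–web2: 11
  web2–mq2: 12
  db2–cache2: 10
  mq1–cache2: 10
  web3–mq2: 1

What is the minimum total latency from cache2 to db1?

17

Some routes from cache2 to db1:
cache2 → db2 → db1: 10 + 7 = 17
cache2 → db1: 19
cache2 → web3 → mq2 → db2 → db1: 16 + 1 + 10 + 7 = 34
Best route has total 17 ms.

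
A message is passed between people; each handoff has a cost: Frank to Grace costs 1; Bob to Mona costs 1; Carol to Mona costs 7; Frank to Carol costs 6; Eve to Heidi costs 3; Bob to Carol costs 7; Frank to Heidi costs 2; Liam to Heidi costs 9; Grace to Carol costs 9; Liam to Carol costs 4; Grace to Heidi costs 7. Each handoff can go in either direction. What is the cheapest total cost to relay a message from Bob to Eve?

18

Comparing a few candidate routes:
Bob-Carol-Frank-Heidi-Eve: 7 + 6 + 2 + 3 = 18
Bob-Mona-Carol-Grace-Frank-Heidi-Eve: 1 + 7 + 9 + 1 + 2 + 3 = 23
Bob-Carol-Grace-Frank-Heidi-Eve: 7 + 9 + 1 + 2 + 3 = 22
Bob-Mona-Carol-Frank-Heidi-Eve: 1 + 7 + 6 + 2 + 3 = 19
Bob-Carol-Liam-Heidi-Eve: 7 + 4 + 9 + 3 = 23
Bob-Mona-Carol-Liam-Heidi-Eve: 1 + 7 + 4 + 9 + 3 = 24
Best route has total 18.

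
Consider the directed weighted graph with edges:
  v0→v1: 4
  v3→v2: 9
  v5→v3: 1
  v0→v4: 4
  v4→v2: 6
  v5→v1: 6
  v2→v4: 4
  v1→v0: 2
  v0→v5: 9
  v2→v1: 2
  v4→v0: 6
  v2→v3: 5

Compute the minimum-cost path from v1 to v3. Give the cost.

Paths from v1 to v3:
v1→v0→v4→v2→v3: 2 + 4 + 6 + 5 = 17
v1→v0→v5→v3: 2 + 9 + 1 = 12
The minimum is 12.

12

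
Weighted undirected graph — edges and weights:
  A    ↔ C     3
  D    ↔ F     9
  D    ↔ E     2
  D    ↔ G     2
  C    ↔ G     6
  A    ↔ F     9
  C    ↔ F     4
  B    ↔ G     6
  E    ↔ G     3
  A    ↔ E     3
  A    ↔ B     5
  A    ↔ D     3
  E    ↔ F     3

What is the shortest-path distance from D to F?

A few of the D→F routes:
D-A-E-F: 3 + 3 + 3 = 9
D-G-E-F: 2 + 3 + 3 = 8
D-E-F: 2 + 3 = 5
D-A-C-F: 3 + 3 + 4 = 10
D-F: 9
The minimum is 5.

5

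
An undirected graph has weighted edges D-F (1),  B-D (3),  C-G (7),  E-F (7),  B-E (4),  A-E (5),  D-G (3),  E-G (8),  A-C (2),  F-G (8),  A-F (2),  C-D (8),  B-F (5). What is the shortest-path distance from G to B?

6

Checking several routes:
G→D→F→B: 3 + 1 + 5 = 9
G→D→B: 3 + 3 = 6
G→E→B: 8 + 4 = 12
G→F→D→B: 8 + 1 + 3 = 12
Shortest: 6.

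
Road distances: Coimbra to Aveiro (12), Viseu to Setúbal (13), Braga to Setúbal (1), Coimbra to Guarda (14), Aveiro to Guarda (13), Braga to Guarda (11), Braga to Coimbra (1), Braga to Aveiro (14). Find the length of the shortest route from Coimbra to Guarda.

Candidate routes:
Coimbra-Braga-Aveiro-Guarda: 1 + 14 + 13 = 28
Coimbra-Aveiro-Braga-Guarda: 12 + 14 + 11 = 37
Coimbra-Braga-Guarda: 1 + 11 = 12
Coimbra-Aveiro-Guarda: 12 + 13 = 25
Coimbra-Guarda: 14
Shortest: 12.

12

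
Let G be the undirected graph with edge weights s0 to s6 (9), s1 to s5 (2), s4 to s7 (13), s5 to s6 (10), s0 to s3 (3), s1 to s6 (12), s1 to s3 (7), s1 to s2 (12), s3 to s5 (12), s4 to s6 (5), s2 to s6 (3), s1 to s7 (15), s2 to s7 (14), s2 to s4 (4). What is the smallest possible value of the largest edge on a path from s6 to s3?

9

A few of the s6→s3 routes:
s6-s4-s2-s1-s3: max(5, 4, 12, 7) = 12
s6-s0-s3: max(9, 3) = 9
s6-s4-s2-s1-s5-s3: max(5, 4, 12, 2, 12) = 12
s6-s5-s1-s3: max(10, 2, 7) = 10
Smallest bottleneck: 9.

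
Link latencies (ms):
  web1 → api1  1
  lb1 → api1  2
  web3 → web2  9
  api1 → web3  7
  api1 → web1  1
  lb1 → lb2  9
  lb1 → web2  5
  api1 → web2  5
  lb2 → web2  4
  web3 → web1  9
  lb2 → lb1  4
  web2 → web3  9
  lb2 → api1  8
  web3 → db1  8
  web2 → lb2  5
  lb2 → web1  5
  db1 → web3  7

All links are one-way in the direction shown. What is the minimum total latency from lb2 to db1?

Checking several routes:
lb2 - api1 - web3 - db1: 8 + 7 + 8 = 23
lb2 - lb1 - api1 - web3 - db1: 4 + 2 + 7 + 8 = 21
lb2 - web2 - web3 - db1: 4 + 9 + 8 = 21
lb2 - web1 - api1 - web3 - db1: 5 + 1 + 7 + 8 = 21
The minimum is 21 ms.

21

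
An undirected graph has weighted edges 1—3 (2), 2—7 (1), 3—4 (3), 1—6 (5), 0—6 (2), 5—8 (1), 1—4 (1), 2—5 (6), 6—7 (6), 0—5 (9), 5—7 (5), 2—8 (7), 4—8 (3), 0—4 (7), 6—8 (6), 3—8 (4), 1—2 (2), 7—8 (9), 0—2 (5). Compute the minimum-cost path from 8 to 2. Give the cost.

6

A few of the 8→2 routes:
8 -> 5 -> 2: 1 + 6 = 7
8 -> 4 -> 1 -> 2: 3 + 1 + 2 = 6
8 -> 2: 7
Shortest: 6.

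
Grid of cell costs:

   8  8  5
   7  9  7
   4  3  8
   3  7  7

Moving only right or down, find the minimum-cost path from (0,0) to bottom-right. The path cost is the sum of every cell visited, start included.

36

Cheapest: r0c0 -> r1c0 -> r2c0 -> r2c1 -> r3c1 -> r3c2
  8 + 7 + 4 + 3 + 7 + 7 = 36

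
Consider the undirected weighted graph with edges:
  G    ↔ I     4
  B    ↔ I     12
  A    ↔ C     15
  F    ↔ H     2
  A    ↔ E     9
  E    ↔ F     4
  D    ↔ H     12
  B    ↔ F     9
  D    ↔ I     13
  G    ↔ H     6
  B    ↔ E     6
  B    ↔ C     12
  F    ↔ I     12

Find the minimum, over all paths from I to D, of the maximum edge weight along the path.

A few of the I→D routes:
I - F - H - D: max(12, 2, 12) = 12
I - G - H - D: max(4, 6, 12) = 12
I - B - F - H - D: max(12, 9, 2, 12) = 12
I - B - E - F - H - D: max(12, 6, 4, 2, 12) = 12
Best route has worst link 12.

12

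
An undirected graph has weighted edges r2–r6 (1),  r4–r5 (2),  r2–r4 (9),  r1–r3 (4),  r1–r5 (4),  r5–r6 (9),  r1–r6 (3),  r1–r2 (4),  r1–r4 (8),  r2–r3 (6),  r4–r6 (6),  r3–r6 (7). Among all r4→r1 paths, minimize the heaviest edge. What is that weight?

Some routes from r4 to r1:
r4-r6-r2-r3-r1: max(6, 1, 6, 4) = 6
r4-r6-r2-r1: max(6, 1, 4) = 6
r4-r5-r1: max(2, 4) = 4
r4-r6-r3-r1: max(6, 7, 4) = 7
r4-r6-r1: max(6, 3) = 6
Best route has worst link 4.

4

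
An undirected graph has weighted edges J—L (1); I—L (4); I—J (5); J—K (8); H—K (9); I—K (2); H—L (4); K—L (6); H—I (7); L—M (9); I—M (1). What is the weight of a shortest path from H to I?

Comparing a few candidate routes:
H→L→I: 4 + 4 = 8
H→I: 7
H→L→J→I: 4 + 1 + 5 = 10
Best route has total 7.

7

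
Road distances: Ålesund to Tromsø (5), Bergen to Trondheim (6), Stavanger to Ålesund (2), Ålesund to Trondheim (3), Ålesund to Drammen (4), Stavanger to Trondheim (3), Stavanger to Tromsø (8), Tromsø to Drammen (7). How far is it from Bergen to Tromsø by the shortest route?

Some routes from Bergen to Tromsø:
Bergen→Trondheim→Ålesund→Tromsø: 6 + 3 + 5 = 14
Bergen→Trondheim→Stavanger→Ålesund→Tromsø: 6 + 3 + 2 + 5 = 16
Bergen→Trondheim→Stavanger→Tromsø: 6 + 3 + 8 = 17
Shortest: 14.

14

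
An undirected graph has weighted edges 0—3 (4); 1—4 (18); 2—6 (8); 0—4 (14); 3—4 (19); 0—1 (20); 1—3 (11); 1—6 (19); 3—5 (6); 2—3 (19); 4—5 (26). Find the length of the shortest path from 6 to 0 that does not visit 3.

Paths from 6 to 0 avoiding 3:
6 - 1 - 4 - 0: 19 + 18 + 14 = 51
6 - 1 - 0: 19 + 20 = 39
Best route has total 39.

39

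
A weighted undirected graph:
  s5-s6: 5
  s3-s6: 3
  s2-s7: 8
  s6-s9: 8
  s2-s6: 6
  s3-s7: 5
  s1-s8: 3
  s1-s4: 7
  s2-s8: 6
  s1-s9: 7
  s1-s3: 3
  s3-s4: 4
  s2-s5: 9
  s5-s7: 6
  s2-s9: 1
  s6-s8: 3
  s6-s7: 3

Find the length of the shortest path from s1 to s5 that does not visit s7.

11

A few of the s1→s5 routes:
s1→s8→s6→s5: 3 + 3 + 5 = 11
s1→s8→s2→s5: 3 + 6 + 9 = 18
s1→s4→s3→s6→s5: 7 + 4 + 3 + 5 = 19
s1→s9→s2→s5: 7 + 1 + 9 = 17
s1→s9→s2→s6→s5: 7 + 1 + 6 + 5 = 19
s1→s3→s6→s5: 3 + 3 + 5 = 11
The minimum is 11.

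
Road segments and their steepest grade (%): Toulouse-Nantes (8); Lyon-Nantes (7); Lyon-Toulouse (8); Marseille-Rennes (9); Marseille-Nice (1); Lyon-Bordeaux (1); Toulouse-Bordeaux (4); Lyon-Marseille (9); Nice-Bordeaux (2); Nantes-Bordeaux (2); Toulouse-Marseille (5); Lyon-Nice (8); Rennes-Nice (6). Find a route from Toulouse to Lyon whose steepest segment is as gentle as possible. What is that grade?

4

Checking several routes:
Toulouse - Marseille - Nice - Bordeaux - Nantes - Lyon: max(5, 1, 2, 2, 7) = 7
Toulouse - Marseille - Nice - Bordeaux - Lyon: max(5, 1, 2, 1) = 5
Toulouse - Bordeaux - Lyon: max(4, 1) = 4
Toulouse - Bordeaux - Nantes - Lyon: max(4, 2, 7) = 7
Best route has worst link 4%.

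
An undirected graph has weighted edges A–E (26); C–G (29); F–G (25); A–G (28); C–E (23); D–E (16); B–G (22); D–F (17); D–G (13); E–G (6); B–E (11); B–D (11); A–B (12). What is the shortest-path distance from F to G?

25

A few of the F→G routes:
F → D → B → E → G: 17 + 11 + 11 + 6 = 45
F → D → G: 17 + 13 = 30
F → D → B → G: 17 + 11 + 22 = 50
F → G: 25
F → D → E → G: 17 + 16 + 6 = 39
Best route has total 25.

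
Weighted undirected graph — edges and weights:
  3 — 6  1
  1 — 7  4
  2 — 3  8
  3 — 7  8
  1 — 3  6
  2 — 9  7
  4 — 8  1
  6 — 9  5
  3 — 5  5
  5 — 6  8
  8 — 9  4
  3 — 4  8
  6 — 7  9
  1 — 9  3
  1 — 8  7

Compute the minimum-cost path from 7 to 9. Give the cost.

7

Checking several routes:
7 - 1 - 3 - 6 - 9: 4 + 6 + 1 + 5 = 16
7 - 6 - 9: 9 + 5 = 14
7 - 1 - 9: 4 + 3 = 7
7 - 1 - 8 - 9: 4 + 7 + 4 = 15
7 - 3 - 6 - 9: 8 + 1 + 5 = 14
Shortest: 7.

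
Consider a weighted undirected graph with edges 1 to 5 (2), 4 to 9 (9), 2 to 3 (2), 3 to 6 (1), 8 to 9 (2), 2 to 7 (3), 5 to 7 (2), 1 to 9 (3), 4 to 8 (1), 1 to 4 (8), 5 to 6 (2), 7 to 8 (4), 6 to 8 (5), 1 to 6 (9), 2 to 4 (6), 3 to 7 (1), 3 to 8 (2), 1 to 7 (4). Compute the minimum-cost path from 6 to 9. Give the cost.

Comparing a few candidate routes:
6 → 8 → 9: 5 + 2 = 7
6 → 5 → 1 → 9: 2 + 2 + 3 = 7
6 → 3 → 8 → 9: 1 + 2 + 2 = 5
6 → 3 → 7 → 8 → 9: 1 + 1 + 4 + 2 = 8
Best route has total 5.

5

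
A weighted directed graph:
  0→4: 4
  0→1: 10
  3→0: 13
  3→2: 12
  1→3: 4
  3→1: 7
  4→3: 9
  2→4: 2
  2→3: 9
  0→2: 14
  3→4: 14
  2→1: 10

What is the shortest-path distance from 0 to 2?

14

Paths from 0 to 2:
0 → 4 → 3 → 2: 4 + 9 + 12 = 25
0 → 1 → 3 → 2: 10 + 4 + 12 = 26
0 → 2: 14
The minimum is 14.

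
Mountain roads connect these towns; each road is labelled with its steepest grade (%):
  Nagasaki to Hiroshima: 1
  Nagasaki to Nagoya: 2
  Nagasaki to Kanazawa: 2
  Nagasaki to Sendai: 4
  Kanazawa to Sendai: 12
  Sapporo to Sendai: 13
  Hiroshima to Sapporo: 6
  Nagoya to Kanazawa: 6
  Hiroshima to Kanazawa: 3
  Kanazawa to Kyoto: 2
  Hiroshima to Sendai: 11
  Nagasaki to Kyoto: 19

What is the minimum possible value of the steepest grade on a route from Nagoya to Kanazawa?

2

Checking several routes:
Nagoya-Nagasaki-Sendai-Hiroshima-Kanazawa: max(2, 4, 11, 3) = 11
Nagoya-Nagasaki-Hiroshima-Kanazawa: max(2, 1, 3) = 3
Nagoya-Nagasaki-Kanazawa: max(2, 2) = 2
Nagoya-Kanazawa: max(6) = 6
The minimum achievable maximum is 2%.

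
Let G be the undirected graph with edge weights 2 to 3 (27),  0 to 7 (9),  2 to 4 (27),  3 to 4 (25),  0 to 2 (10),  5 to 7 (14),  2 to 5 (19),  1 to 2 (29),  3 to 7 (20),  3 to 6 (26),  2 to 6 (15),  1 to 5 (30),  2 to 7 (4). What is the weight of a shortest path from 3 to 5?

34

Checking several routes:
3 -> 2 -> 5: 27 + 19 = 46
3 -> 7 -> 2 -> 5: 20 + 4 + 19 = 43
3 -> 2 -> 7 -> 5: 27 + 4 + 14 = 45
3 -> 7 -> 5: 20 + 14 = 34
Best route has total 34.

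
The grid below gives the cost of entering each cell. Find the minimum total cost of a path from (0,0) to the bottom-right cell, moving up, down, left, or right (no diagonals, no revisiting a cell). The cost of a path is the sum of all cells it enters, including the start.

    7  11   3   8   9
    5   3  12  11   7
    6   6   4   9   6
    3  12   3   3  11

Cheapest: [0,0] [1,0] [1,1] [2,1] [2,2] [3,2] [3,3] [3,4]
  7 + 5 + 3 + 6 + 4 + 3 + 3 + 11 = 42

42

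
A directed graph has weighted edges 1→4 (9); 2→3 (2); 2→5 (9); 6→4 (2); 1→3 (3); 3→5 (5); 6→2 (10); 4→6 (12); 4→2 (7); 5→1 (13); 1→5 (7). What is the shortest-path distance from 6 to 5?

Checking several routes:
6 -> 4 -> 2 -> 5: 2 + 7 + 9 = 18
6 -> 4 -> 2 -> 3 -> 5: 2 + 7 + 2 + 5 = 16
6 -> 2 -> 3 -> 5: 10 + 2 + 5 = 17
Shortest: 16.

16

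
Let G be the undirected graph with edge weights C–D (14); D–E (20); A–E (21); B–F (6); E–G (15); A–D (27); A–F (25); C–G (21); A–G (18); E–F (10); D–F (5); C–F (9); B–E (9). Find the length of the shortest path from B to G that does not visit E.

Some routes from B to G avoiding E:
B → F → D → C → G: 6 + 5 + 14 + 21 = 46
B → F → A → G: 6 + 25 + 18 = 49
B → F → C → G: 6 + 9 + 21 = 36
B → F → D → A → G: 6 + 5 + 27 + 18 = 56
The minimum is 36.

36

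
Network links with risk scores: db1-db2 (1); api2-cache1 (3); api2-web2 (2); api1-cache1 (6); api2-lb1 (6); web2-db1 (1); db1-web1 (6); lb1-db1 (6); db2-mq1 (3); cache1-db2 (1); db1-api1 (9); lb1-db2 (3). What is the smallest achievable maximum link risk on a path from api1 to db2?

6

Checking several routes:
api1 - cache1 - db2: max(6, 1) = 6
api1 - cache1 - api2 - lb1 - db2: max(6, 3, 6, 3) = 6
api1 - cache1 - api2 - web2 - db1 - db2: max(6, 3, 2, 1, 1) = 6
api1 - cache1 - api2 - web2 - db1 - lb1 - db2: max(6, 3, 2, 1, 6, 3) = 6
Best route has worst link 6.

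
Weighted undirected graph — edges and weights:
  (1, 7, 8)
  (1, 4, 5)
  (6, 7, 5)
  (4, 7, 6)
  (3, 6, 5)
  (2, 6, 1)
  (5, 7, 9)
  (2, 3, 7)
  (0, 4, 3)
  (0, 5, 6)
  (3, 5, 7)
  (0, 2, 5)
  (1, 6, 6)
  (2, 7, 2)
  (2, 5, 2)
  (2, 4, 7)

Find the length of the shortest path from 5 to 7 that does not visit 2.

Checking several routes:
5 → 3 → 6 → 7: 7 + 5 + 5 = 17
5 → 0 → 4 → 1 → 7: 6 + 3 + 5 + 8 = 22
5 → 7: 9
5 → 0 → 4 → 7: 6 + 3 + 6 = 15
Best route has total 9.

9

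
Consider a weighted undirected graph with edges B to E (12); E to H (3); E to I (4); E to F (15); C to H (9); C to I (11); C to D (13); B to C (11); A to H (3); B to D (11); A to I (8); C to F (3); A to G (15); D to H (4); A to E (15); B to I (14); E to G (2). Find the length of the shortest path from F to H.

12

Some routes from F to H:
F-E-H: 15 + 3 = 18
F-C-I-E-H: 3 + 11 + 4 + 3 = 21
F-C-I-A-H: 3 + 11 + 8 + 3 = 25
F-C-B-E-H: 3 + 11 + 12 + 3 = 29
F-C-H: 3 + 9 = 12
F-C-D-H: 3 + 13 + 4 = 20
Best route has total 12.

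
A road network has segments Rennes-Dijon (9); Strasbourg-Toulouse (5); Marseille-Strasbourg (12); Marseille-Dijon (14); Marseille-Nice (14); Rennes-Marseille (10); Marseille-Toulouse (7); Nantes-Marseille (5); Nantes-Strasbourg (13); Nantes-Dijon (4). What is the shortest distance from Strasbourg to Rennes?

Checking several routes:
Strasbourg→Nantes→Dijon→Rennes: 13 + 4 + 9 = 26
Strasbourg→Nantes→Marseille→Rennes: 13 + 5 + 10 = 28
Strasbourg→Marseille→Nantes→Dijon→Rennes: 12 + 5 + 4 + 9 = 30
Strasbourg→Toulouse→Marseille→Rennes: 5 + 7 + 10 = 22
Strasbourg→Marseille→Rennes: 12 + 10 = 22
Strasbourg→Toulouse→Marseille→Nantes→Dijon→Rennes: 5 + 7 + 5 + 4 + 9 = 30
The minimum is 22 mi.

22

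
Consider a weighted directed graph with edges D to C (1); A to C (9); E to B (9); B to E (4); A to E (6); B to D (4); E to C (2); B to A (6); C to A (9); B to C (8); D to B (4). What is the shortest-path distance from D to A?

Routes from D to A:
D→B→E→C→A: 4 + 4 + 2 + 9 = 19
D→B→A: 4 + 6 = 10
D→B→C→A: 4 + 8 + 9 = 21
D→C→A: 1 + 9 = 10
Best route has total 10.

10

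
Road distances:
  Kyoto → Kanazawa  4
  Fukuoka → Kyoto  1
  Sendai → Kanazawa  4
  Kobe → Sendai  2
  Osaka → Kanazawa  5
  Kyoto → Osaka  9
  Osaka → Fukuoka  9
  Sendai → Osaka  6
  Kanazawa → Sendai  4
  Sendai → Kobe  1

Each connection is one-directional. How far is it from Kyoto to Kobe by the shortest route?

9

Routes from Kyoto to Kobe:
Kyoto -> Kanazawa -> Sendai -> Kobe: 4 + 4 + 1 = 9
Kyoto -> Osaka -> Kanazawa -> Sendai -> Kobe: 9 + 5 + 4 + 1 = 19
Best route has total 9.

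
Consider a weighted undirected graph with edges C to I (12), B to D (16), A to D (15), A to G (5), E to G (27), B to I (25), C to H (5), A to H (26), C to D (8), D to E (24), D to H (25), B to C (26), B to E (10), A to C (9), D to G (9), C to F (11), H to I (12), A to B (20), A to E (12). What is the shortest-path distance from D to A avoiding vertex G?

15

Some routes from D to A avoiding G:
D→C→A: 8 + 9 = 17
D→A: 15
D→B→E→A: 16 + 10 + 12 = 38
D→E→A: 24 + 12 = 36
D→B→A: 16 + 20 = 36
Shortest: 15.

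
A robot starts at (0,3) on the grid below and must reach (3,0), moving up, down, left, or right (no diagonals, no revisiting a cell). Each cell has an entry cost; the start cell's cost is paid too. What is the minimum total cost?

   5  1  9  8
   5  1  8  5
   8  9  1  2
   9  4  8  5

Best path: [0,3]→[1,3]→[2,3]→[2,2]→[3,2]→[3,1]→[3,0]
Cost: 8 + 5 + 2 + 1 + 8 + 4 + 9 = 37

37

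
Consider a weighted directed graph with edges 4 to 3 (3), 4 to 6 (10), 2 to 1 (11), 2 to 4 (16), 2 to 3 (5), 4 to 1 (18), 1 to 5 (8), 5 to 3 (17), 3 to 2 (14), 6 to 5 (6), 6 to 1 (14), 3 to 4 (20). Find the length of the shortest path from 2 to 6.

26

Paths from 2 to 6:
2→4→6: 16 + 10 = 26
2→3→4→6: 5 + 20 + 10 = 35
2→1→5→3→4→6: 11 + 8 + 17 + 20 + 10 = 66
The minimum is 26.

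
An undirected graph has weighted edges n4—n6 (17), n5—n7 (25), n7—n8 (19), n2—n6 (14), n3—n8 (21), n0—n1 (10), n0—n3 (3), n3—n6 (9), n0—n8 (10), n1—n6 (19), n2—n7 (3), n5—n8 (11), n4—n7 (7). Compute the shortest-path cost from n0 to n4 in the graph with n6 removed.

Checking several routes:
n0 -> n3 -> n8 -> n7 -> n4: 3 + 21 + 19 + 7 = 50
n0 -> n8 -> n5 -> n7 -> n4: 10 + 11 + 25 + 7 = 53
n0 -> n8 -> n7 -> n4: 10 + 19 + 7 = 36
Shortest: 36.

36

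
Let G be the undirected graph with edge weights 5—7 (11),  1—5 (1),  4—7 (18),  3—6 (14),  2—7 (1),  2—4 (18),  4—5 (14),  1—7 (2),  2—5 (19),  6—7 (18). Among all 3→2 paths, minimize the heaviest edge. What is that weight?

18

Some routes from 3 to 2:
3 - 6 - 7 - 4 - 2: max(14, 18, 18, 18) = 18
3 - 6 - 7 - 5 - 4 - 2: max(14, 18, 11, 14, 18) = 18
3 - 6 - 7 - 1 - 5 - 4 - 2: max(14, 18, 2, 1, 14, 18) = 18
3 - 6 - 7 - 5 - 2: max(14, 18, 11, 19) = 19
3 - 6 - 7 - 4 - 5 - 2: max(14, 18, 18, 14, 19) = 19
3 - 6 - 7 - 2: max(14, 18, 1) = 18
The minimum achievable maximum is 18.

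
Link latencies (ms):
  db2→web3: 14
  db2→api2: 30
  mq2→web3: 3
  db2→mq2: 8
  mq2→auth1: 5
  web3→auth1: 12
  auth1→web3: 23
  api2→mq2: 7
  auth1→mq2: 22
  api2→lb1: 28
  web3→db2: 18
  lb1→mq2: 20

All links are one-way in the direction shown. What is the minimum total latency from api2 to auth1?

12

Paths from api2 to auth1:
api2 - lb1 - mq2 - auth1: 28 + 20 + 5 = 53
api2 - lb1 - mq2 - web3 - auth1: 28 + 20 + 3 + 12 = 63
api2 - mq2 - auth1: 7 + 5 = 12
api2 - mq2 - web3 - auth1: 7 + 3 + 12 = 22
Shortest: 12 ms.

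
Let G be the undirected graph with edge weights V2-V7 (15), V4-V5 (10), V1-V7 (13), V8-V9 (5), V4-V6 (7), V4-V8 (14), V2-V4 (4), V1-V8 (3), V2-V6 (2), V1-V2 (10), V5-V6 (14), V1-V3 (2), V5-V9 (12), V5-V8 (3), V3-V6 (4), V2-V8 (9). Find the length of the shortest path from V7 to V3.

15

Checking several routes:
V7-V2-V6-V3: 15 + 2 + 4 = 21
V7-V1-V2-V6-V3: 13 + 10 + 2 + 4 = 29
V7-V2-V1-V3: 15 + 10 + 2 = 27
V7-V1-V3: 13 + 2 = 15
The minimum is 15.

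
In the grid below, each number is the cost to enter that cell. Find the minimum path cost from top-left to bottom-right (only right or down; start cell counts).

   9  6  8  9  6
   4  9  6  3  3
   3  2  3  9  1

Cheapest: (0,0)→(1,0)→(2,0)→(2,1)→(2,2)→(2,3)→(2,4)
  9 + 4 + 3 + 2 + 3 + 9 + 1 = 31
For comparison, the top-then-right route costs 42.

31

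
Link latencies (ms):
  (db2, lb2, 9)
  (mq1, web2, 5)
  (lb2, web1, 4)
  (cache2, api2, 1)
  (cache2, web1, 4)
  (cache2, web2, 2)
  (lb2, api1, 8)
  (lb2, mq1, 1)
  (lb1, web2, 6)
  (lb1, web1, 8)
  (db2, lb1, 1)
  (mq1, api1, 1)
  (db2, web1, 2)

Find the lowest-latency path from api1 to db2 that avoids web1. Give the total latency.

11

Routes from api1 to db2 avoiding web1:
api1→lb2→mq1→web2→lb1→db2: 8 + 1 + 5 + 6 + 1 = 21
api1→lb2→db2: 8 + 9 = 17
api1→mq1→lb2→db2: 1 + 1 + 9 = 11
api1→mq1→web2→lb1→db2: 1 + 5 + 6 + 1 = 13
Shortest: 11 ms.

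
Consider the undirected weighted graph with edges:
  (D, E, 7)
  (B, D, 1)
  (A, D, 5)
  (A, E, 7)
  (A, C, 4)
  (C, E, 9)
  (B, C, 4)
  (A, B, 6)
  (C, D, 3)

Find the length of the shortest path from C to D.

3

Comparing a few candidate routes:
C → A → D: 4 + 5 = 9
C → B → D: 4 + 1 = 5
C → D: 3
C → A → B → D: 4 + 6 + 1 = 11
C → B → A → D: 4 + 6 + 5 = 15
Best route has total 3.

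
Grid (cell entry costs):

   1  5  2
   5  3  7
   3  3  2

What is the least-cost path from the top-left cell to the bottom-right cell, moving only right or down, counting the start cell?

Path [0,0] → [0,1] → [1,1] → [2,1] → [2,2]: 1 + 5 + 3 + 3 + 2 = 14.

14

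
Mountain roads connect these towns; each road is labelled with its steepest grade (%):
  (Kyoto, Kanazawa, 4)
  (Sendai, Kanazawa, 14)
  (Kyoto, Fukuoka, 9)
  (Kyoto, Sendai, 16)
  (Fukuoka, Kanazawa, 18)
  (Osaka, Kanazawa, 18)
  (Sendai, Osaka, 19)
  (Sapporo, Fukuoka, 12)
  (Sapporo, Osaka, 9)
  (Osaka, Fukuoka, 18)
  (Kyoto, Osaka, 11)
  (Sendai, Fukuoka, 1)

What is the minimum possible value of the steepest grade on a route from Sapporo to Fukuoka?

A few of the Sapporo→Fukuoka routes:
Sapporo -> Osaka -> Kyoto -> Kanazawa -> Sendai -> Fukuoka: max(9, 11, 4, 14, 1) = 14
Sapporo -> Fukuoka: max(12) = 12
Sapporo -> Osaka -> Kyoto -> Fukuoka: max(9, 11, 9) = 11
The minimum achievable maximum is 11%.

11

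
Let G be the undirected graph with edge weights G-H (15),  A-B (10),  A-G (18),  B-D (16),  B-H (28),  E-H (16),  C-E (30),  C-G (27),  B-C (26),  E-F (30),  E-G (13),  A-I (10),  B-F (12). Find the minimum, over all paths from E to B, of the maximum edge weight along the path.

A few of the E→B routes:
E-G-C-B: max(13, 27, 26) = 27
E-H-G-A-B: max(16, 15, 18, 10) = 18
E-G-A-B: max(13, 18, 10) = 18
Best route has worst link 18.

18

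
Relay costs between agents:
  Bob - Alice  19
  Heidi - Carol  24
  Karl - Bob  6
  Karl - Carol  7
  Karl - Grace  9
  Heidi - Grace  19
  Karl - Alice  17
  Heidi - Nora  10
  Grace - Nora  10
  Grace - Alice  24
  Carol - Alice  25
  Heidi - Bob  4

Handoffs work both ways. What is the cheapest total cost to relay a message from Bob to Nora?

Checking several routes:
Bob-Karl-Grace-Nora: 6 + 9 + 10 = 25
Bob-Heidi-Nora: 4 + 10 = 14
Bob-Karl-Carol-Heidi-Nora: 6 + 7 + 24 + 10 = 47
Bob-Heidi-Grace-Nora: 4 + 19 + 10 = 33
Bob-Karl-Grace-Heidi-Nora: 6 + 9 + 19 + 10 = 44
Best route has total 14.

14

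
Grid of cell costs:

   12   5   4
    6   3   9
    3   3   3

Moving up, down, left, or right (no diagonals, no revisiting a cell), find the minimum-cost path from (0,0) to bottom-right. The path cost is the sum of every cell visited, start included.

One optimal route is (0,0) -> (0,1) -> (1,1) -> (2,1) -> (2,2).
Its cost is 12 + 5 + 3 + 3 + 3 = 26.

26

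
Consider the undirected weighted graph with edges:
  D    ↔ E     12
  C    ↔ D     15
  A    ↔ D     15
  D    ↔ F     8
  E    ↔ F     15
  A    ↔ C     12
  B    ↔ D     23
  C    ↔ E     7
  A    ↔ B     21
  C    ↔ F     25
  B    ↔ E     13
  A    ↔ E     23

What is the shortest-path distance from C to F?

22

Some routes from C to F:
C - D - E - F: 15 + 12 + 15 = 42
C - D - F: 15 + 8 = 23
C - A - D - F: 12 + 15 + 8 = 35
C - F: 25
C - E - F: 7 + 15 = 22
C - E - D - F: 7 + 12 + 8 = 27
Best route has total 22.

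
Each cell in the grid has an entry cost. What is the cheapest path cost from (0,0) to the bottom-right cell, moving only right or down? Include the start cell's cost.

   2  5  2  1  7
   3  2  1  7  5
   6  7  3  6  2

19

Best path: (0,0)→(1,0)→(1,1)→(1,2)→(2,2)→(2,3)→(2,4)
Cost: 2 + 3 + 2 + 1 + 3 + 6 + 2 = 19
For comparison, the top-then-right route costs 24.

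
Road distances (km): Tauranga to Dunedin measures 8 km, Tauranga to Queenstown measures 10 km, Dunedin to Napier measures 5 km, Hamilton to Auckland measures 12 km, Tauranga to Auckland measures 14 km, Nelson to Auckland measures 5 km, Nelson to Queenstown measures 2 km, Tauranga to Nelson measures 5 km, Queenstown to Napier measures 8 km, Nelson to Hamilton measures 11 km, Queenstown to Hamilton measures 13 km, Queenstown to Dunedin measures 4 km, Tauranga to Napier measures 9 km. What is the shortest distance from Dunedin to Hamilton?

17

A few of the Dunedin→Hamilton routes:
Dunedin - Queenstown - Nelson - Auckland - Hamilton: 4 + 2 + 5 + 12 = 23
Dunedin - Tauranga - Nelson - Hamilton: 8 + 5 + 11 = 24
Dunedin - Queenstown - Hamilton: 4 + 13 = 17
Dunedin - Queenstown - Nelson - Hamilton: 4 + 2 + 11 = 17
The minimum is 17 km.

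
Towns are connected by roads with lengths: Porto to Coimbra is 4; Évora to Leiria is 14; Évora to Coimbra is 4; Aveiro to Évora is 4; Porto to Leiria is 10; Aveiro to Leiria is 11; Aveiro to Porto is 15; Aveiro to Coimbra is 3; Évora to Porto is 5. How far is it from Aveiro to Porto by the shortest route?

Some routes from Aveiro to Porto:
Aveiro -> Leiria -> Porto: 11 + 10 = 21
Aveiro -> Évora -> Porto: 4 + 5 = 9
Aveiro -> Évora -> Coimbra -> Porto: 4 + 4 + 4 = 12
Aveiro -> Porto: 15
Aveiro -> Coimbra -> Porto: 3 + 4 = 7
Aveiro -> Coimbra -> Évora -> Porto: 3 + 4 + 5 = 12
The minimum is 7.

7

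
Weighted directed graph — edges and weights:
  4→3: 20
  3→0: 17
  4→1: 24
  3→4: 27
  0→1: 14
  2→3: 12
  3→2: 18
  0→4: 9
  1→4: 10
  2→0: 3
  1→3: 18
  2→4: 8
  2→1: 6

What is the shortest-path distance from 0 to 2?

47

Paths from 0 to 2:
0 - 1 - 4 - 3 - 2: 14 + 10 + 20 + 18 = 62
0 - 4 - 3 - 2: 9 + 20 + 18 = 47
0 - 1 - 3 - 2: 14 + 18 + 18 = 50
0 - 4 - 1 - 3 - 2: 9 + 24 + 18 + 18 = 69
Best route has total 47.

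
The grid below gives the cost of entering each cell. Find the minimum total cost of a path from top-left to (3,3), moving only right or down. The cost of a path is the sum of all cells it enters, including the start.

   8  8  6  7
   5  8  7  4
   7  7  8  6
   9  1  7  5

Cheapest: r0c0 -> r1c0 -> r2c0 -> r2c1 -> r3c1 -> r3c2 -> r3c3
  8 + 5 + 7 + 7 + 1 + 7 + 5 = 40

40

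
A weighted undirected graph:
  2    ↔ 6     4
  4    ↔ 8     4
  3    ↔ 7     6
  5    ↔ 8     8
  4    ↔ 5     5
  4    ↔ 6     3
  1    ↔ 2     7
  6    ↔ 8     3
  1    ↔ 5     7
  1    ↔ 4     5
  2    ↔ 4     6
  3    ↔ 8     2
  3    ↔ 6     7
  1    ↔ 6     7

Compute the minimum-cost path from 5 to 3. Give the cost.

Some routes from 5 to 3:
5→8→3: 8 + 2 = 10
5→4→6→8→3: 5 + 3 + 3 + 2 = 13
5→4→6→3: 5 + 3 + 7 = 15
5→4→8→3: 5 + 4 + 2 = 11
Shortest: 10.

10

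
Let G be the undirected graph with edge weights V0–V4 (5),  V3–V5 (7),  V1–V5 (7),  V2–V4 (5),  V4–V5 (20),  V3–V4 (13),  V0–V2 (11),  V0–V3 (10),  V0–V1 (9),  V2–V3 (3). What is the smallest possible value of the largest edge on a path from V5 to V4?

A few of the V5→V4 routes:
V5-V3-V2-V4: max(7, 3, 5) = 7
V5-V1-V0-V3-V2-V4: max(7, 9, 10, 3, 5) = 10
V5-V1-V0-V2-V4: max(7, 9, 11, 5) = 11
V5-V3-V0-V4: max(7, 10, 5) = 10
V5-V1-V0-V4: max(7, 9, 5) = 9
Best route has worst link 7.

7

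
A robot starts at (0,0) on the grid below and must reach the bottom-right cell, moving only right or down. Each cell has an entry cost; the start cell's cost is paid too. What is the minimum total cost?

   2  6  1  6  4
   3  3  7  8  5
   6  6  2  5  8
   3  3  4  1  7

28

One optimal route is r0c0 -> r1c0 -> r1c1 -> r2c1 -> r2c2 -> r3c2 -> r3c3 -> r3c4.
Its cost is 2 + 3 + 3 + 6 + 2 + 4 + 1 + 7 = 28.
For comparison, the top-then-right route costs 39.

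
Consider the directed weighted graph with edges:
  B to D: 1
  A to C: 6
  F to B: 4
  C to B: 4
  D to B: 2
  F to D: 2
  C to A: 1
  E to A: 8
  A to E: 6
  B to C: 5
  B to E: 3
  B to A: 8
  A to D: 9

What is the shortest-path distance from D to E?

Paths from D to E:
D -> B -> A -> E: 2 + 8 + 6 = 16
D -> B -> C -> A -> E: 2 + 5 + 1 + 6 = 14
D -> B -> E: 2 + 3 = 5
The minimum is 5.

5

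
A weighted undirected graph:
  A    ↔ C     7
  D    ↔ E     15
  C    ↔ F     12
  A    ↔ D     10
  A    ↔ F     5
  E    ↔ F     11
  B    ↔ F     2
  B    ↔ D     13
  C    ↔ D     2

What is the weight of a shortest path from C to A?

Some routes from C to A:
C - D - A: 2 + 10 = 12
C - F - A: 12 + 5 = 17
C - A: 7
The minimum is 7.

7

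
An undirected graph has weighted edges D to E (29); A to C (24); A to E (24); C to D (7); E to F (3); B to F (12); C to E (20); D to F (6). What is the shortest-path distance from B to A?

Comparing a few candidate routes:
B -> F -> D -> C -> A: 12 + 6 + 7 + 24 = 49
B -> F -> E -> C -> A: 12 + 3 + 20 + 24 = 59
B -> F -> E -> A: 12 + 3 + 24 = 39
Best route has total 39.

39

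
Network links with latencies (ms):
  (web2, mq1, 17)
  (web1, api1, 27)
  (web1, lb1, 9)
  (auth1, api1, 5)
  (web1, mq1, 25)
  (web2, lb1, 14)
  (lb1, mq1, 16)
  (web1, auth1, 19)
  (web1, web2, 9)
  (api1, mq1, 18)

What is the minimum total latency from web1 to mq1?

Comparing a few candidate routes:
web1→web2→mq1: 9 + 17 = 26
web1→lb1→web2→mq1: 9 + 14 + 17 = 40
web1→lb1→mq1: 9 + 16 = 25
web1→web2→lb1→mq1: 9 + 14 + 16 = 39
web1→mq1: 25
Shortest: 25 ms.

25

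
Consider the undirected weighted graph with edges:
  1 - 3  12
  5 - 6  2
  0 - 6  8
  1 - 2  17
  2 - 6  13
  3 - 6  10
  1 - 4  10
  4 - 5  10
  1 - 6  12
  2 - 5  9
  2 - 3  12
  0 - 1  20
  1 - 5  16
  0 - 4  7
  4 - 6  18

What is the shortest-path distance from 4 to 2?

19

Comparing a few candidate routes:
4 → 5 → 2: 10 + 9 = 19
4 → 0 → 6 → 2: 7 + 8 + 13 = 28
4 → 5 → 6 → 2: 10 + 2 + 13 = 25
4 → 0 → 6 → 5 → 2: 7 + 8 + 2 + 9 = 26
4 → 1 → 2: 10 + 17 = 27
The minimum is 19.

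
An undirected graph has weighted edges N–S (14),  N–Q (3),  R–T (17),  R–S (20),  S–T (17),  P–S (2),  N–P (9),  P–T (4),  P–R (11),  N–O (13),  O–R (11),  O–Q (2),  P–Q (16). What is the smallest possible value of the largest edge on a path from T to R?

11

Checking several routes:
T - P - N - O - R: max(4, 9, 13, 11) = 13
T - P - N - Q - O - R: max(4, 9, 3, 2, 11) = 11
T - P - R: max(4, 11) = 11
The minimum achievable maximum is 11.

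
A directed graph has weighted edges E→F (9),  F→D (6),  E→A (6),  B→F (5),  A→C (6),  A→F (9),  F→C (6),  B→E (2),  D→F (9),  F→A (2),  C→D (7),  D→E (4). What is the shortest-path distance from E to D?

Comparing a few candidate routes:
E→A→C→D: 6 + 6 + 7 = 19
E→F→D: 9 + 6 = 15
E→A→F→D: 6 + 9 + 6 = 21
Shortest: 15.

15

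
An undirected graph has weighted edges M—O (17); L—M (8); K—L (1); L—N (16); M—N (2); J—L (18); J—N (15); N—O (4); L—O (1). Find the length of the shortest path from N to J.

15

Comparing a few candidate routes:
N → L → J: 16 + 18 = 34
N → M → O → L → J: 2 + 17 + 1 + 18 = 38
N → O → L → J: 4 + 1 + 18 = 23
N → J: 15
N → M → L → J: 2 + 8 + 18 = 28
Best route has total 15.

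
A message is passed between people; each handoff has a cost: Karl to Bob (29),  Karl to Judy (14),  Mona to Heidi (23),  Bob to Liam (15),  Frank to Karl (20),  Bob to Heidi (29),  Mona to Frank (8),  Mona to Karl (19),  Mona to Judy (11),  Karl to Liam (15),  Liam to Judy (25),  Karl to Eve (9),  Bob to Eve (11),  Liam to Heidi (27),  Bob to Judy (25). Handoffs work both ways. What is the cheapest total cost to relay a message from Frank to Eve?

Checking several routes:
Frank -> Mona -> Judy -> Karl -> Eve: 8 + 11 + 14 + 9 = 42
Frank -> Mona -> Judy -> Bob -> Eve: 8 + 11 + 25 + 11 = 55
Frank -> Mona -> Karl -> Eve: 8 + 19 + 9 = 36
Frank -> Karl -> Liam -> Bob -> Eve: 20 + 15 + 15 + 11 = 61
Frank -> Karl -> Eve: 20 + 9 = 29
Frank -> Karl -> Bob -> Eve: 20 + 29 + 11 = 60
Shortest: 29.

29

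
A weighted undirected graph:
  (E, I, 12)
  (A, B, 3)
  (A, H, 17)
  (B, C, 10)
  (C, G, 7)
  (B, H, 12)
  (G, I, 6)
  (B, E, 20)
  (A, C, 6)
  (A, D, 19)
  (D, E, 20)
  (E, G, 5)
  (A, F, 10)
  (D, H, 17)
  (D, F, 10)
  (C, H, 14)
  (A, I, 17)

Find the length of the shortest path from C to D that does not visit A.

Checking several routes:
C→B→E→D: 10 + 20 + 20 = 50
C→G→I→E→D: 7 + 6 + 12 + 20 = 45
C→B→H→D: 10 + 12 + 17 = 39
C→G→E→D: 7 + 5 + 20 = 32
C→G→E→B→H→D: 7 + 5 + 20 + 12 + 17 = 61
C→H→D: 14 + 17 = 31
Best route has total 31.

31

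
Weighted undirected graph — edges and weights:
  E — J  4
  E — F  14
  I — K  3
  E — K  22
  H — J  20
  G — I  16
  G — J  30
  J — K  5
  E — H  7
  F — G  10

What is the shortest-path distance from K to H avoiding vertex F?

Comparing a few candidate routes:
K → J → E → H: 5 + 4 + 7 = 16
K → J → H: 5 + 20 = 25
K → E → H: 22 + 7 = 29
The minimum is 16.

16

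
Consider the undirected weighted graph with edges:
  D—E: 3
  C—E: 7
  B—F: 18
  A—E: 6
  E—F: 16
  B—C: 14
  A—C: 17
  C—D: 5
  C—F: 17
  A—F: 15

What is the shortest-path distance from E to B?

21

Comparing a few candidate routes:
E → D → C → B: 3 + 5 + 14 = 22
E → F → B: 16 + 18 = 34
E → C → B: 7 + 14 = 21
E → A → C → B: 6 + 17 + 14 = 37
Shortest: 21.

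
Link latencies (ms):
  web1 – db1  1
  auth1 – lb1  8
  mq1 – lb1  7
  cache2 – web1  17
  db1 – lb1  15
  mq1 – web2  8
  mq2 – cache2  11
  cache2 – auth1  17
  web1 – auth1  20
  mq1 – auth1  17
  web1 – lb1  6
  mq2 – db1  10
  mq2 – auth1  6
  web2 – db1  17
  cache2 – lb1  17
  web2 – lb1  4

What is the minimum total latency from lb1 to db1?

Checking several routes:
lb1 -> web2 -> db1: 4 + 17 = 21
lb1 -> web1 -> db1: 6 + 1 = 7
lb1 -> db1: 15
lb1 -> auth1 -> mq2 -> db1: 8 + 6 + 10 = 24
The minimum is 7 ms.

7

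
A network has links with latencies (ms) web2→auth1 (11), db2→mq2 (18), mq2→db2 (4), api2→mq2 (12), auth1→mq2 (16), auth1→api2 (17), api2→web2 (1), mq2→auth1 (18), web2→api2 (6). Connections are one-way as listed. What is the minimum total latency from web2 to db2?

22

Routes from web2 to db2:
web2 → auth1 → api2 → mq2 → db2: 11 + 17 + 12 + 4 = 44
web2 → auth1 → mq2 → db2: 11 + 16 + 4 = 31
web2 → api2 → mq2 → db2: 6 + 12 + 4 = 22
Shortest: 22 ms.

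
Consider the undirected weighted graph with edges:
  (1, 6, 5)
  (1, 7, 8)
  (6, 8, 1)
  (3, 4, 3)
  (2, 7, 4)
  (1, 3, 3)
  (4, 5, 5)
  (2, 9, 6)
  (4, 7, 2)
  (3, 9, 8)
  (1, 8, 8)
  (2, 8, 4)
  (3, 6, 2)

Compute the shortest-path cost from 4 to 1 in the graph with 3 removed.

Candidate routes:
4-7-2-8-1: 2 + 4 + 4 + 8 = 18
4-7-1: 2 + 8 = 10
4-7-2-8-6-1: 2 + 4 + 4 + 1 + 5 = 16
Shortest: 10.

10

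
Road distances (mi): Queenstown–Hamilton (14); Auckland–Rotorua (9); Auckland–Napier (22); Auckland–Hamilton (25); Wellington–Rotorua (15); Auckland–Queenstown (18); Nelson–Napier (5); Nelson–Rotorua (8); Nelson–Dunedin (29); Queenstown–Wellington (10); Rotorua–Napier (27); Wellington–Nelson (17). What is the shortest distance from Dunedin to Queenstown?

56

Some routes from Dunedin to Queenstown:
Dunedin - Nelson - Wellington - Queenstown: 29 + 17 + 10 = 56
Dunedin - Nelson - Napier - Auckland - Queenstown: 29 + 5 + 22 + 18 = 74
Dunedin - Nelson - Rotorua - Auckland - Queenstown: 29 + 8 + 9 + 18 = 64
Dunedin - Nelson - Rotorua - Wellington - Queenstown: 29 + 8 + 15 + 10 = 62
The minimum is 56 mi.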